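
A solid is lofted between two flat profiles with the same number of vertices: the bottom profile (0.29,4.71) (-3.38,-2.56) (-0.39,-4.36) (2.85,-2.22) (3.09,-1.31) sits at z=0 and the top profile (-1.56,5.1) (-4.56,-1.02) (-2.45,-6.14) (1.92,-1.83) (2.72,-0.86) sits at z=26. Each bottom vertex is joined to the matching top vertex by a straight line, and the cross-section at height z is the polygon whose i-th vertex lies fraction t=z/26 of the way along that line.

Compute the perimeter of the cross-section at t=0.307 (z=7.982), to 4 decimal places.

Cross-section at t=0.307: each vertex is (1-t)·p0[i] + t·p1[i].
  v1: (1-0.307)·(0.29,4.71) + 0.307·(-1.56,5.1) = (-0.2780,4.8297)
  v2: (1-0.307)·(-3.38,-2.56) + 0.307·(-4.56,-1.02) = (-3.7423,-2.0872)
  v3: (1-0.307)·(-0.39,-4.36) + 0.307·(-2.45,-6.14) = (-1.0224,-4.9065)
  v4: (1-0.307)·(2.85,-2.22) + 0.307·(1.92,-1.83) = (2.5645,-2.1003)
  v5: (1-0.307)·(3.09,-1.31) + 0.307·(2.72,-0.86) = (2.9764,-1.1719)
Perimeter = Σ |v_{i+1} − v_i|:
  edge 1→2: √(-3.4643² + -6.9170²) = 7.7360 (running 7.7360)
  edge 2→3: √(2.7198² + -2.8192²) = 3.9174 (running 11.6533)
  edge 3→4: √(3.5869² + 2.8062²) = 4.5542 (running 16.2075)
  edge 4→5: √(0.4119² + 0.9284²) = 1.0157 (running 17.2232)
  edge 5→1: √(-3.2544² + 6.0016²) = 6.8271 (running 24.0504)
Perimeter = 24.0504

Perimeter at t=0.307: 24.0504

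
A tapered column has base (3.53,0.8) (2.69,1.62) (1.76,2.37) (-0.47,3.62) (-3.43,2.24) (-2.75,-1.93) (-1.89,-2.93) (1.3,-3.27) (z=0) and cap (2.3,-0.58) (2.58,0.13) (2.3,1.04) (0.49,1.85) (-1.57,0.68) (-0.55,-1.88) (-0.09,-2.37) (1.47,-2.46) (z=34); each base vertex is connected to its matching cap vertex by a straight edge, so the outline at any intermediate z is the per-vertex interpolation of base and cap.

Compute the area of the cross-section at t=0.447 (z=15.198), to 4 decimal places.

Cross-section at t=0.447: each vertex is (1-t)·p0[i] + t·p1[i].
  v1: (1-0.447)·(3.53,0.8) + 0.447·(2.3,-0.58) = (2.9802,0.1831)
  v2: (1-0.447)·(2.69,1.62) + 0.447·(2.58,0.13) = (2.6408,0.9540)
  v3: (1-0.447)·(1.76,2.37) + 0.447·(2.3,1.04) = (2.0014,1.7755)
  v4: (1-0.447)·(-0.47,3.62) + 0.447·(0.49,1.85) = (-0.0409,2.8288)
  v5: (1-0.447)·(-3.43,2.24) + 0.447·(-1.57,0.68) = (-2.5986,1.5427)
  v6: (1-0.447)·(-2.75,-1.93) + 0.447·(-0.55,-1.88) = (-1.7666,-1.9076)
  v7: (1-0.447)·(-1.89,-2.93) + 0.447·(-0.09,-2.37) = (-1.0854,-2.6797)
  v8: (1-0.447)·(1.3,-3.27) + 0.447·(1.47,-2.46) = (1.3760,-2.9079)
Shoelace sum Σ(x_i·y_{i+1} − x_{i+1}·y_i):
  i=1: 2.9802·0.9540 − 2.6408·0.1831 = +2.3594 (running +2.3594)
  i=2: 2.6408·1.7755 − 2.0014·0.9540 = +2.7795 (running +5.1389)
  i=3: 2.0014·2.8288 − -0.0409·1.7755 = +5.7341 (running +10.8730)
  i=4: -0.0409·1.5427 − -2.5986·2.8288 = +7.2878 (running +18.1608)
  i=5: -2.5986·-1.9076 − -1.7666·1.5427 = +7.6825 (running +25.8433)
  i=6: -1.7666·-2.6797 − -1.0854·-1.9076 = +2.6634 (running +28.5067)
  i=7: -1.0854·-2.9079 − 1.3760·-2.6797 = +6.8435 (running +35.3501)
  i=8: 1.3760·0.1831 − 2.9802·-2.9079 = +8.9182 (running +44.2683)
Area = |Σ|/2 = |44.2683|/2 = 22.1342

Area at t=0.447: 22.1342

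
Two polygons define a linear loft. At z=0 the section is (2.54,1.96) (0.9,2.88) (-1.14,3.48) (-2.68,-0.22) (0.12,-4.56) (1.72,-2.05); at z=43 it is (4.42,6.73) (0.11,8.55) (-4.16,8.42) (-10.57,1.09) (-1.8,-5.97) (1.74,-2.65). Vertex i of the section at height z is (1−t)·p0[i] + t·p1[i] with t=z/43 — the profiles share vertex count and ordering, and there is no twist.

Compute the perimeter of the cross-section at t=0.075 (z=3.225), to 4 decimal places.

Perimeter at t=0.075: 21.9761

Cross-section at t=0.075: each vertex is (1-t)·p0[i] + t·p1[i].
  v1: (1-0.075)·(2.54,1.96) + 0.075·(4.42,6.73) = (2.6810,2.3178)
  v2: (1-0.075)·(0.9,2.88) + 0.075·(0.11,8.55) = (0.8407,3.3053)
  v3: (1-0.075)·(-1.14,3.48) + 0.075·(-4.16,8.42) = (-1.3665,3.8505)
  v4: (1-0.075)·(-2.68,-0.22) + 0.075·(-10.57,1.09) = (-3.2717,-0.1218)
  v5: (1-0.075)·(0.12,-4.56) + 0.075·(-1.8,-5.97) = (-0.0240,-4.6658)
  v6: (1-0.075)·(1.72,-2.05) + 0.075·(1.74,-2.65) = (1.7215,-2.0950)
Perimeter = Σ |v_{i+1} − v_i|:
  edge 1→2: √(-1.8403² + 0.9875²) = 2.0885 (running 2.0885)
  edge 2→3: √(-2.2073² + 0.5453²) = 2.2736 (running 4.3621)
  edge 3→4: √(-1.9052² + -3.9723²) = 4.4055 (running 8.7676)
  edge 4→5: √(3.2477² + -4.5440²) = 5.5853 (running 14.3529)
  edge 5→6: √(1.7455² + 2.5708²) = 3.1073 (running 17.4603)
  edge 6→1: √(0.9595² + 4.4127²) = 4.5159 (running 21.9761)
Perimeter = 21.9761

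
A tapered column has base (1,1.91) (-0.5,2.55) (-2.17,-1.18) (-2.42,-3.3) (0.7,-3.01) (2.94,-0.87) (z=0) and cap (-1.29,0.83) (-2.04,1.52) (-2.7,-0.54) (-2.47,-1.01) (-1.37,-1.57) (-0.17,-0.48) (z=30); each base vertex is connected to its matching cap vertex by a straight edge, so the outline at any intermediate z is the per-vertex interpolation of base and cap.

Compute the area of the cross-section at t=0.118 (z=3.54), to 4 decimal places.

Area at t=0.118: 16.8186

Cross-section at t=0.118: each vertex is (1-t)·p0[i] + t·p1[i].
  v1: (1-0.118)·(1,1.91) + 0.118·(-1.29,0.83) = (0.7298,1.7826)
  v2: (1-0.118)·(-0.5,2.55) + 0.118·(-2.04,1.52) = (-0.6817,2.4285)
  v3: (1-0.118)·(-2.17,-1.18) + 0.118·(-2.7,-0.54) = (-2.2325,-1.1045)
  v4: (1-0.118)·(-2.42,-3.3) + 0.118·(-2.47,-1.01) = (-2.4259,-3.0298)
  v5: (1-0.118)·(0.7,-3.01) + 0.118·(-1.37,-1.57) = (0.4557,-2.8401)
  v6: (1-0.118)·(2.94,-0.87) + 0.118·(-0.17,-0.48) = (2.5730,-0.8240)
Shoelace sum Σ(x_i·y_{i+1} − x_{i+1}·y_i):
  i=1: 0.7298·2.4285 − -0.6817·1.7826 = +2.9874 (running +2.9874)
  i=2: -0.6817·-1.1045 − -2.2325·2.4285 = +6.1746 (running +9.1620)
  i=3: -2.2325·-3.0298 − -2.4259·-1.1045 = +4.0847 (running +13.2468)
  i=4: -2.4259·-2.8401 − 0.4557·-3.0298 = +8.2705 (running +21.5173)
  i=5: 0.4557·-0.8240 − 2.5730·-2.8401 = +6.9321 (running +28.4494)
  i=6: 2.5730·1.7826 − 0.7298·-0.8240 = +5.1879 (running +33.6373)
Area = |Σ|/2 = |33.6373|/2 = 16.8186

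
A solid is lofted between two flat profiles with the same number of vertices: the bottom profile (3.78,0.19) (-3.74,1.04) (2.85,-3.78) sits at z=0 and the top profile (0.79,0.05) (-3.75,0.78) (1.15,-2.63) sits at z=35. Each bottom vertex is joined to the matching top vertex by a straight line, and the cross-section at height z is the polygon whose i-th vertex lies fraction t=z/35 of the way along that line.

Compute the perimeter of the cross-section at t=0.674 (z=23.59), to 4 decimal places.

Perimeter at t=0.674: 15.3509

Cross-section at t=0.674: each vertex is (1-t)·p0[i] + t·p1[i].
  v1: (1-0.674)·(3.78,0.19) + 0.674·(0.79,0.05) = (1.7647,0.0956)
  v2: (1-0.674)·(-3.74,1.04) + 0.674·(-3.75,0.78) = (-3.7467,0.8648)
  v3: (1-0.674)·(2.85,-3.78) + 0.674·(1.15,-2.63) = (1.7042,-3.0049)
Perimeter = Σ |v_{i+1} − v_i|:
  edge 1→2: √(-5.5115² + 0.7691²) = 5.5649 (running 5.5649)
  edge 2→3: √(5.4509² + -3.8697²) = 6.6848 (running 12.2497)
  edge 3→1: √(0.0605² + 3.1005²) = 3.1011 (running 15.3509)
Perimeter = 15.3509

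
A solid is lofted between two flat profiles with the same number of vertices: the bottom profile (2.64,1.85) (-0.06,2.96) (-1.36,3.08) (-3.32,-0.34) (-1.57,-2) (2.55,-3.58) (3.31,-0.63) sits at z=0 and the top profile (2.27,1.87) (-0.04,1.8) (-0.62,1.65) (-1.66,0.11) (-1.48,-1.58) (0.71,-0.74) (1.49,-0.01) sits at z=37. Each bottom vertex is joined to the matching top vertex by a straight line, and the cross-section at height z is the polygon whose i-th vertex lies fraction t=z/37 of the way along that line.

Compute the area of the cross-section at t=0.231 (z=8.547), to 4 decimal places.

Area at t=0.231: 23.0984

Cross-section at t=0.231: each vertex is (1-t)·p0[i] + t·p1[i].
  v1: (1-0.231)·(2.64,1.85) + 0.231·(2.27,1.87) = (2.5545,1.8546)
  v2: (1-0.231)·(-0.06,2.96) + 0.231·(-0.04,1.8) = (-0.0554,2.6920)
  v3: (1-0.231)·(-1.36,3.08) + 0.231·(-0.62,1.65) = (-1.1891,2.7497)
  v4: (1-0.231)·(-3.32,-0.34) + 0.231·(-1.66,0.11) = (-2.9365,-0.2361)
  v5: (1-0.231)·(-1.57,-2) + 0.231·(-1.48,-1.58) = (-1.5492,-1.9030)
  v6: (1-0.231)·(2.55,-3.58) + 0.231·(0.71,-0.74) = (2.1250,-2.9240)
  v7: (1-0.231)·(3.31,-0.63) + 0.231·(1.49,-0.01) = (2.8896,-0.4868)
Shoelace sum Σ(x_i·y_{i+1} − x_{i+1}·y_i):
  i=1: 2.5545·2.6920 − -0.0554·1.8546 = +6.9796 (running +6.9796)
  i=2: -0.0554·2.7497 − -1.1891·2.6920 = +3.0487 (running +10.0283)
  i=3: -1.1891·-0.2361 − -2.9365·2.7497 = +8.3552 (running +18.3835)
  i=4: -2.9365·-1.9030 − -1.5492·-0.2361 = +5.2225 (running +23.6060)
  i=5: -1.5492·-2.9240 − 2.1250·-1.9030 = +8.5736 (running +32.1796)
  i=6: 2.1250·-0.4868 − 2.8896·-2.9240 = +7.4146 (running +39.5942)
  i=7: 2.8896·1.8546 − 2.5545·-0.4868 = +6.6026 (running +46.1968)
Area = |Σ|/2 = |46.1968|/2 = 23.0984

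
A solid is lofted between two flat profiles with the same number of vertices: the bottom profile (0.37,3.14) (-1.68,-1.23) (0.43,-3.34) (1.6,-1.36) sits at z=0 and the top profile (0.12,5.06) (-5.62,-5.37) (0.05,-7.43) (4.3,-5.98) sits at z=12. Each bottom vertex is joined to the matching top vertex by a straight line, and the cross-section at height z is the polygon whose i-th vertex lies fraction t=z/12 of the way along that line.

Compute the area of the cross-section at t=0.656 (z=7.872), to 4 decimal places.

Area at t=0.656: 39.7981

Cross-section at t=0.656: each vertex is (1-t)·p0[i] + t·p1[i].
  v1: (1-0.656)·(0.37,3.14) + 0.656·(0.12,5.06) = (0.2060,4.3995)
  v2: (1-0.656)·(-1.68,-1.23) + 0.656·(-5.62,-5.37) = (-4.2646,-3.9458)
  v3: (1-0.656)·(0.43,-3.34) + 0.656·(0.05,-7.43) = (0.1807,-6.0230)
  v4: (1-0.656)·(1.6,-1.36) + 0.656·(4.3,-5.98) = (3.3712,-4.3907)
Shoelace sum Σ(x_i·y_{i+1} − x_{i+1}·y_i):
  i=1: 0.2060·-3.9458 − -4.2646·4.3995 = +17.9495 (running +17.9495)
  i=2: -4.2646·-6.0230 − 0.1807·-3.9458 = +26.3992 (running +44.3487)
  i=3: 0.1807·-4.3907 − 3.3712·-6.0230 = +19.5114 (running +63.8601)
  i=4: 3.3712·4.3995 − 0.2060·-4.3907 = +15.7362 (running +79.5962)
Area = |Σ|/2 = |79.5962|/2 = 39.7981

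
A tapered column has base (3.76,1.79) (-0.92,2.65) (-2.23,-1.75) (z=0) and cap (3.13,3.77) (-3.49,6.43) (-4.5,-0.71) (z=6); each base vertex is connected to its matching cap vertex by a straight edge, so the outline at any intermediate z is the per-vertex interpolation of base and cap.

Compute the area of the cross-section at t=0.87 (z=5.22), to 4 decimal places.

Area at t=0.87: 22.8714

Cross-section at t=0.87: each vertex is (1-t)·p0[i] + t·p1[i].
  v1: (1-0.87)·(3.76,1.79) + 0.87·(3.13,3.77) = (3.2119,3.5126)
  v2: (1-0.87)·(-0.92,2.65) + 0.87·(-3.49,6.43) = (-3.1559,5.9386)
  v3: (1-0.87)·(-2.23,-1.75) + 0.87·(-4.5,-0.71) = (-4.2049,-0.8452)
Shoelace sum Σ(x_i·y_{i+1} − x_{i+1}·y_i):
  i=1: 3.2119·5.9386 − -3.1559·3.5126 = +30.1596 (running +30.1596)
  i=2: -3.1559·-0.8452 − -4.2049·5.9386 = +27.6386 (running +57.7982)
  i=3: -4.2049·3.5126 − 3.2119·-0.8452 = -12.0554 (running +45.7428)
Area = |Σ|/2 = |45.7428|/2 = 22.8714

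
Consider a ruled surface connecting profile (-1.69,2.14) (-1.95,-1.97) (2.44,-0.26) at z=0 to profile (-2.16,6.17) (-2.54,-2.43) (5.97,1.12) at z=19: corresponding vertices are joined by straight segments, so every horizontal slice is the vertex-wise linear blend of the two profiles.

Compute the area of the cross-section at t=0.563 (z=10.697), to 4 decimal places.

Cross-section at t=0.563: each vertex is (1-t)·p0[i] + t·p1[i].
  v1: (1-0.563)·(-1.69,2.14) + 0.563·(-2.16,6.17) = (-1.9546,4.4089)
  v2: (1-0.563)·(-1.95,-1.97) + 0.563·(-2.54,-2.43) = (-2.2822,-2.2290)
  v3: (1-0.563)·(2.44,-0.26) + 0.563·(5.97,1.12) = (4.4274,0.5169)
Shoelace sum Σ(x_i·y_{i+1} − x_{i+1}·y_i):
  i=1: -1.9546·-2.2290 − -2.2822·4.4089 = +14.4186 (running +14.4186)
  i=2: -2.2822·0.5169 − 4.4274·-2.2290 = +8.6888 (running +23.1074)
  i=3: 4.4274·4.4089 − -1.9546·0.5169 = +20.5303 (running +43.6377)
Area = |Σ|/2 = |43.6377|/2 = 21.8189

Area at t=0.563: 21.8189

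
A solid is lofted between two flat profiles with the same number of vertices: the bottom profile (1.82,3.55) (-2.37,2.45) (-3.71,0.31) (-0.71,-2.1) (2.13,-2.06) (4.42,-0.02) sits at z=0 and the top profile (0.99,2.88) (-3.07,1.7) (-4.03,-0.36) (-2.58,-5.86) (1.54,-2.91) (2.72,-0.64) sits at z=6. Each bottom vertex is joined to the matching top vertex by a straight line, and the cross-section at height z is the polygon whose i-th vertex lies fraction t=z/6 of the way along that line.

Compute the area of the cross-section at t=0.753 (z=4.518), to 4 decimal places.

Area at t=0.753: 34.9963

Cross-section at t=0.753: each vertex is (1-t)·p0[i] + t·p1[i].
  v1: (1-0.753)·(1.82,3.55) + 0.753·(0.99,2.88) = (1.1950,3.0455)
  v2: (1-0.753)·(-2.37,2.45) + 0.753·(-3.07,1.7) = (-2.8971,1.8853)
  v3: (1-0.753)·(-3.71,0.31) + 0.753·(-4.03,-0.36) = (-3.9510,-0.1945)
  v4: (1-0.753)·(-0.71,-2.1) + 0.753·(-2.58,-5.86) = (-2.1181,-4.9313)
  v5: (1-0.753)·(2.13,-2.06) + 0.753·(1.54,-2.91) = (1.6857,-2.7001)
  v6: (1-0.753)·(4.42,-0.02) + 0.753·(2.72,-0.64) = (3.1399,-0.4869)
Shoelace sum Σ(x_i·y_{i+1} − x_{i+1}·y_i):
  i=1: 1.1950·1.8853 − -2.8971·3.0455 = +11.0760 (running +11.0760)
  i=2: -2.8971·-0.1945 − -3.9510·1.8853 = +8.0121 (running +19.0880)
  i=3: -3.9510·-4.9313 − -2.1181·-0.1945 = +19.0713 (running +38.1593)
  i=4: -2.1181·-2.7001 − 1.6857·-4.9313 = +14.0318 (running +52.1911)
  i=5: 1.6857·-0.4869 − 3.1399·-2.7001 = +7.6572 (running +59.8483)
  i=6: 3.1399·3.0455 − 1.1950·-0.4869 = +10.1443 (running +69.9927)
Area = |Σ|/2 = |69.9927|/2 = 34.9963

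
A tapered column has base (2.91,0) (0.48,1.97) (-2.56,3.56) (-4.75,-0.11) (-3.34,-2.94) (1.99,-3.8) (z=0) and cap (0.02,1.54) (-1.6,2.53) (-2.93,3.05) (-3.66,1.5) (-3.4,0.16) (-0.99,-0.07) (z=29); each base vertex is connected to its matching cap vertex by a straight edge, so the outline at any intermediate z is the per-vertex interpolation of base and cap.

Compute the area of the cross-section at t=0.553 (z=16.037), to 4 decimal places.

Area at t=0.553: 17.8346

Cross-section at t=0.553: each vertex is (1-t)·p0[i] + t·p1[i].
  v1: (1-0.553)·(2.91,0) + 0.553·(0.02,1.54) = (1.3118,0.8516)
  v2: (1-0.553)·(0.48,1.97) + 0.553·(-1.6,2.53) = (-0.6702,2.2797)
  v3: (1-0.553)·(-2.56,3.56) + 0.553·(-2.93,3.05) = (-2.7646,3.2780)
  v4: (1-0.553)·(-4.75,-0.11) + 0.553·(-3.66,1.5) = (-4.1472,0.7803)
  v5: (1-0.553)·(-3.34,-2.94) + 0.553·(-3.4,0.16) = (-3.3732,-1.2257)
  v6: (1-0.553)·(1.99,-3.8) + 0.553·(-0.99,-0.07) = (0.3421,-1.7373)
Shoelace sum Σ(x_i·y_{i+1} − x_{i+1}·y_i):
  i=1: 1.3118·2.2797 − -0.6702·0.8516 = +3.5613 (running +3.5613)
  i=2: -0.6702·3.2780 − -2.7646·2.2797 = +4.1054 (running +7.6667)
  i=3: -2.7646·0.7803 − -4.1472·3.2780 = +11.4372 (running +19.1039)
  i=4: -4.1472·-1.2257 − -3.3732·0.7803 = +7.7155 (running +26.8194)
  i=5: -3.3732·-1.7373 − 0.3421·-1.2257 = +6.2795 (running +33.0989)
  i=6: 0.3421·0.8516 − 1.3118·-1.7373 = +2.5704 (running +35.6693)
Area = |Σ|/2 = |35.6693|/2 = 17.8346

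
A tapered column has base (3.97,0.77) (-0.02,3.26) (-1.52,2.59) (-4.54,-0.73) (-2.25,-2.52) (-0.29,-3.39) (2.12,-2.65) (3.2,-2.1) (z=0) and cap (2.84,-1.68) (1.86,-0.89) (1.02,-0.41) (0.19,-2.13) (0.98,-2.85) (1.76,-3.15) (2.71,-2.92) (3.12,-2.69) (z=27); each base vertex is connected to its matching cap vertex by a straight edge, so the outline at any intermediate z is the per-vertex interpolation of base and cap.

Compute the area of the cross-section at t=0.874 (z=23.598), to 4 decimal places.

Cross-section at t=0.874: each vertex is (1-t)·p0[i] + t·p1[i].
  v1: (1-0.874)·(3.97,0.77) + 0.874·(2.84,-1.68) = (2.9824,-1.3713)
  v2: (1-0.874)·(-0.02,3.26) + 0.874·(1.86,-0.89) = (1.6231,-0.3671)
  v3: (1-0.874)·(-1.52,2.59) + 0.874·(1.02,-0.41) = (0.7000,-0.0320)
  v4: (1-0.874)·(-4.54,-0.73) + 0.874·(0.19,-2.13) = (-0.4060,-1.9536)
  v5: (1-0.874)·(-2.25,-2.52) + 0.874·(0.98,-2.85) = (0.5730,-2.8084)
  v6: (1-0.874)·(-0.29,-3.39) + 0.874·(1.76,-3.15) = (1.5017,-3.1802)
  v7: (1-0.874)·(2.12,-2.65) + 0.874·(2.71,-2.92) = (2.6357,-2.8860)
  v8: (1-0.874)·(3.2,-2.1) + 0.874·(3.12,-2.69) = (3.1301,-2.6157)
Shoelace sum Σ(x_i·y_{i+1} − x_{i+1}·y_i):
  i=1: 2.9824·-0.3671 − 1.6231·-1.3713 = +1.1310 (running +1.1310)
  i=2: 1.6231·-0.0320 − 0.7000·-0.3671 = +0.2050 (running +1.3360)
  i=3: 0.7000·-1.9536 − -0.4060·-0.0320 = -1.3804 (running -0.0445)
  i=4: -0.4060·-2.8084 − 0.5730·-1.9536 = +2.2596 (running +2.2151)
  i=5: 0.5730·-3.1802 − 1.5017·-2.8084 = +2.3951 (running +4.6102)
  i=6: 1.5017·-2.8860 − 2.6357·-3.1802 = +4.0482 (running +8.6584)
  i=7: 2.6357·-2.6157 − 3.1301·-2.8860 = +2.1394 (running +10.7977)
  i=8: 3.1301·-1.3713 − 2.9824·-2.6157 = +3.5086 (running +14.3063)
Area = |Σ|/2 = |14.3063|/2 = 7.1532

Area at t=0.874: 7.1532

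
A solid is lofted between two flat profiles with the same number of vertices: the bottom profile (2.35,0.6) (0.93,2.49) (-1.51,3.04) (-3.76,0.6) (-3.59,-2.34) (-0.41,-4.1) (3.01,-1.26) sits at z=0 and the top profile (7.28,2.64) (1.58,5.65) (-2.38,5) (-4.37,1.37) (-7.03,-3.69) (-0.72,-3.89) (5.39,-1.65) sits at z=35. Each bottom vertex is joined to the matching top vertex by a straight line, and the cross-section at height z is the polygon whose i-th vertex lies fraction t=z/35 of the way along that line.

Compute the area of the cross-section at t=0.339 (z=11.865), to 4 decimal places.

Area at t=0.339: 48.1004

Cross-section at t=0.339: each vertex is (1-t)·p0[i] + t·p1[i].
  v1: (1-0.339)·(2.35,0.6) + 0.339·(7.28,2.64) = (4.0213,1.2916)
  v2: (1-0.339)·(0.93,2.49) + 0.339·(1.58,5.65) = (1.1504,3.5612)
  v3: (1-0.339)·(-1.51,3.04) + 0.339·(-2.38,5) = (-1.8049,3.7044)
  v4: (1-0.339)·(-3.76,0.6) + 0.339·(-4.37,1.37) = (-3.9668,0.8610)
  v5: (1-0.339)·(-3.59,-2.34) + 0.339·(-7.03,-3.69) = (-4.7562,-2.7976)
  v6: (1-0.339)·(-0.41,-4.1) + 0.339·(-0.72,-3.89) = (-0.5151,-4.0288)
  v7: (1-0.339)·(3.01,-1.26) + 0.339·(5.39,-1.65) = (3.8168,-1.3922)
Shoelace sum Σ(x_i·y_{i+1} − x_{i+1}·y_i):
  i=1: 4.0213·3.5612 − 1.1504·1.2916 = +12.8350 (running +12.8350)
  i=2: 1.1504·3.7044 − -1.8049·3.5612 = +10.6892 (running +23.5242)
  i=3: -1.8049·0.8610 − -3.9668·3.7044 = +13.1406 (running +36.6648)
  i=4: -3.9668·-2.7976 − -4.7562·0.8610 = +15.1929 (running +51.8577)
  i=5: -4.7562·-4.0288 − -0.5151·-2.7976 = +17.7206 (running +69.5783)
  i=6: -0.5151·-1.3922 − 3.8168·-4.0288 = +16.0944 (running +85.6727)
  i=7: 3.8168·1.2916 − 4.0213·-1.3922 = +10.5281 (running +96.2008)
Area = |Σ|/2 = |96.2008|/2 = 48.1004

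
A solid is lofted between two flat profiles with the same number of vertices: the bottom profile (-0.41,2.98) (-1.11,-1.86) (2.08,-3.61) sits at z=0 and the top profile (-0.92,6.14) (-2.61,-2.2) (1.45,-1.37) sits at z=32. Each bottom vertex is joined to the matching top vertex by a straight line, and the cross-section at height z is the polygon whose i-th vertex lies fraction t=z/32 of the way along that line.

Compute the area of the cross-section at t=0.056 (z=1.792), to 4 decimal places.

Area at t=0.056: 8.7615

Cross-section at t=0.056: each vertex is (1-t)·p0[i] + t·p1[i].
  v1: (1-0.056)·(-0.41,2.98) + 0.056·(-0.92,6.14) = (-0.4386,3.1570)
  v2: (1-0.056)·(-1.11,-1.86) + 0.056·(-2.61,-2.2) = (-1.1940,-1.8790)
  v3: (1-0.056)·(2.08,-3.61) + 0.056·(1.45,-1.37) = (2.0447,-3.4846)
Shoelace sum Σ(x_i·y_{i+1} − x_{i+1}·y_i):
  i=1: -0.4386·-1.8790 − -1.1940·3.1570 = +4.5935 (running +4.5935)
  i=2: -1.1940·-3.4846 − 2.0447·-1.8790 = +8.0027 (running +12.5962)
  i=3: 2.0447·3.1570 − -0.4386·-3.4846 = +4.9269 (running +17.5231)
Area = |Σ|/2 = |17.5231|/2 = 8.7615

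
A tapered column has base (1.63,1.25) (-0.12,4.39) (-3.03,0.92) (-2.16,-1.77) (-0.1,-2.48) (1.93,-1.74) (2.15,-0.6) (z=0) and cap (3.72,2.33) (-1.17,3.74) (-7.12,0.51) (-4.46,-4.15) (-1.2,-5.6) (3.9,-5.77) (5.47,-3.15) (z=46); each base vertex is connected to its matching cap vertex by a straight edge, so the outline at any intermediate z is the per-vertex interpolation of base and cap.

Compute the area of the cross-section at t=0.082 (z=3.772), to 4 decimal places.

Area at t=0.082: 25.6927

Cross-section at t=0.082: each vertex is (1-t)·p0[i] + t·p1[i].
  v1: (1-0.082)·(1.63,1.25) + 0.082·(3.72,2.33) = (1.8014,1.3386)
  v2: (1-0.082)·(-0.12,4.39) + 0.082·(-1.17,3.74) = (-0.2061,4.3367)
  v3: (1-0.082)·(-3.03,0.92) + 0.082·(-7.12,0.51) = (-3.3654,0.8864)
  v4: (1-0.082)·(-2.16,-1.77) + 0.082·(-4.46,-4.15) = (-2.3486,-1.9652)
  v5: (1-0.082)·(-0.1,-2.48) + 0.082·(-1.2,-5.6) = (-0.1902,-2.7358)
  v6: (1-0.082)·(1.93,-1.74) + 0.082·(3.9,-5.77) = (2.0915,-2.0705)
  v7: (1-0.082)·(2.15,-0.6) + 0.082·(5.47,-3.15) = (2.4222,-0.8091)
Shoelace sum Σ(x_i·y_{i+1} − x_{i+1}·y_i):
  i=1: 1.8014·4.3367 − -0.2061·1.3386 = +8.0879 (running +8.0879)
  i=2: -0.2061·0.8864 − -3.3654·4.3367 = +14.4120 (running +22.4999)
  i=3: -3.3654·-1.9652 − -2.3486·0.8864 = +8.6953 (running +31.1951)
  i=4: -2.3486·-2.7358 − -0.1902·-1.9652 = +6.0516 (running +37.2468)
  i=5: -0.1902·-2.0705 − 2.0915·-2.7358 = +6.1159 (running +43.3627)
  i=6: 2.0915·-0.8091 − 2.4222·-2.0705 = +3.3229 (running +46.6856)
  i=7: 2.4222·1.3386 − 1.8014·-0.8091 = +4.6998 (running +51.3854)
Area = |Σ|/2 = |51.3854|/2 = 25.6927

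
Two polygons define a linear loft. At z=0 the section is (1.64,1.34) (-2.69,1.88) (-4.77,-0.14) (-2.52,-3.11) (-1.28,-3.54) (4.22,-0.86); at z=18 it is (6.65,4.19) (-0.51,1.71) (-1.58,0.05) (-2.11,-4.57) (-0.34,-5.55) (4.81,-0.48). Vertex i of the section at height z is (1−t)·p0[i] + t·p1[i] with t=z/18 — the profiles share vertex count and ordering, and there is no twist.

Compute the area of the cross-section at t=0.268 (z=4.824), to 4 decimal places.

Cross-section at t=0.268: each vertex is (1-t)·p0[i] + t·p1[i].
  v1: (1-0.268)·(1.64,1.34) + 0.268·(6.65,4.19) = (2.9827,2.1038)
  v2: (1-0.268)·(-2.69,1.88) + 0.268·(-0.51,1.71) = (-2.1058,1.8344)
  v3: (1-0.268)·(-4.77,-0.14) + 0.268·(-1.58,0.05) = (-3.9151,-0.0891)
  v4: (1-0.268)·(-2.52,-3.11) + 0.268·(-2.11,-4.57) = (-2.4101,-3.5013)
  v5: (1-0.268)·(-1.28,-3.54) + 0.268·(-0.34,-5.55) = (-1.0281,-4.0787)
  v6: (1-0.268)·(4.22,-0.86) + 0.268·(4.81,-0.48) = (4.3781,-0.7582)
Shoelace sum Σ(x_i·y_{i+1} − x_{i+1}·y_i):
  i=1: 2.9827·1.8344 − -2.1058·2.1038 = +9.9016 (running +9.9016)
  i=2: -2.1058·-0.0891 − -3.9151·1.8344 = +7.3696 (running +17.2712)
  i=3: -3.9151·-3.5013 − -2.4101·-0.0891 = +13.4931 (running +30.7643)
  i=4: -2.4101·-4.0787 − -1.0281·-3.5013 = +6.2305 (running +36.9948)
  i=5: -1.0281·-0.7582 − 4.3781·-4.0787 = +18.6364 (running +55.6312)
  i=6: 4.3781·2.1038 − 2.9827·-0.7582 = +11.4720 (running +67.1033)
Area = |Σ|/2 = |67.1033|/2 = 33.5516

Area at t=0.268: 33.5516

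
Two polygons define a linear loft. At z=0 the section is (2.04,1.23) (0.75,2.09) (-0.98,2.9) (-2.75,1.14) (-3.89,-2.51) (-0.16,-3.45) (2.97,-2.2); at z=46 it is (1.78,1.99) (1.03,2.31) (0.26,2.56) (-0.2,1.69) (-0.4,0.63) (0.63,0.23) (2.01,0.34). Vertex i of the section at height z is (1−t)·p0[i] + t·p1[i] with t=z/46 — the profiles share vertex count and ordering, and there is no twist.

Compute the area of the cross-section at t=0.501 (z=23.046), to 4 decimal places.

Cross-section at t=0.501: each vertex is (1-t)·p0[i] + t·p1[i].
  v1: (1-0.501)·(2.04,1.23) + 0.501·(1.78,1.99) = (1.9097,1.6108)
  v2: (1-0.501)·(0.75,2.09) + 0.501·(1.03,2.31) = (0.8903,2.2002)
  v3: (1-0.501)·(-0.98,2.9) + 0.501·(0.26,2.56) = (-0.3588,2.7297)
  v4: (1-0.501)·(-2.75,1.14) + 0.501·(-0.2,1.69) = (-1.4725,1.4155)
  v5: (1-0.501)·(-3.89,-2.51) + 0.501·(-0.4,0.63) = (-2.1415,-0.9369)
  v6: (1-0.501)·(-0.16,-3.45) + 0.501·(0.63,0.23) = (0.2358,-1.6063)
  v7: (1-0.501)·(2.97,-2.2) + 0.501·(2.01,0.34) = (2.4890,-0.9275)
Shoelace sum Σ(x_i·y_{i+1} − x_{i+1}·y_i):
  i=1: 1.9097·2.2002 − 0.8903·1.6108 = +2.7678 (running +2.7678)
  i=2: 0.8903·2.7297 − -0.3588·2.2002 = +3.2195 (running +5.9873)
  i=3: -0.3588·1.4155 − -1.4725·2.7297 = +3.5114 (running +9.4988)
  i=4: -1.4725·-0.9369 − -2.1415·1.4155 = +4.4109 (running +13.9097)
  i=5: -2.1415·-1.6063 − 0.2358·-0.9369 = +3.6609 (running +17.5705)
  i=6: 0.2358·-0.9275 − 2.4890·-1.6063 = +3.7795 (running +21.3500)
  i=7: 2.4890·1.6108 − 1.9097·-0.9275 = +5.7805 (running +27.1305)
Area = |Σ|/2 = |27.1305|/2 = 13.5652

Area at t=0.501: 13.5652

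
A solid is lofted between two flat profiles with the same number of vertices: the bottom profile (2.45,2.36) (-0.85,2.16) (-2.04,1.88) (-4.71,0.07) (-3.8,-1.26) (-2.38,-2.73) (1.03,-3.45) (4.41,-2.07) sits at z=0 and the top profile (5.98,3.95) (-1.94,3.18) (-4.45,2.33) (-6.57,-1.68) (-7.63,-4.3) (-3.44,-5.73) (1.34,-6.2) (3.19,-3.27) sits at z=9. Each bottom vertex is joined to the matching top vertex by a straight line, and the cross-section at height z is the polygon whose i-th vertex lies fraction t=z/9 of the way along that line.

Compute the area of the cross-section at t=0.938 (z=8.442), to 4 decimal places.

Cross-section at t=0.938: each vertex is (1-t)·p0[i] + t·p1[i].
  v1: (1-0.938)·(2.45,2.36) + 0.938·(5.98,3.95) = (5.7611,3.8514)
  v2: (1-0.938)·(-0.85,2.16) + 0.938·(-1.94,3.18) = (-1.8724,3.1168)
  v3: (1-0.938)·(-2.04,1.88) + 0.938·(-4.45,2.33) = (-4.3006,2.3021)
  v4: (1-0.938)·(-4.71,0.07) + 0.938·(-6.57,-1.68) = (-6.4547,-1.5715)
  v5: (1-0.938)·(-3.8,-1.26) + 0.938·(-7.63,-4.3) = (-7.3925,-4.1115)
  v6: (1-0.938)·(-2.38,-2.73) + 0.938·(-3.44,-5.73) = (-3.3743,-5.5440)
  v7: (1-0.938)·(1.03,-3.45) + 0.938·(1.34,-6.2) = (1.3208,-6.0295)
  v8: (1-0.938)·(4.41,-2.07) + 0.938·(3.19,-3.27) = (3.2656,-3.1956)
Shoelace sum Σ(x_i·y_{i+1} − x_{i+1}·y_i):
  i=1: 5.7611·3.1168 − -1.8724·3.8514 = +25.1676 (running +25.1676)
  i=2: -1.8724·2.3021 − -4.3006·3.1168 = +9.0934 (running +34.2609)
  i=3: -4.3006·-1.5715 − -6.4547·2.3021 = +21.6177 (running +55.8786)
  i=4: -6.4547·-4.1115 − -7.3925·-1.5715 = +14.9212 (running +70.7998)
  i=5: -7.3925·-5.5440 − -3.3743·-4.1115 = +27.1108 (running +97.9106)
  i=6: -3.3743·-6.0295 − 1.3208·-5.5440 = +27.6676 (running +125.5782)
  i=7: 1.3208·-3.1956 − 3.2656·-6.0295 = +15.4695 (running +141.0477)
  i=8: 3.2656·3.8514 − 5.7611·-3.1956 = +30.9877 (running +172.0354)
Area = |Σ|/2 = |172.0354|/2 = 86.0177

Area at t=0.938: 86.0177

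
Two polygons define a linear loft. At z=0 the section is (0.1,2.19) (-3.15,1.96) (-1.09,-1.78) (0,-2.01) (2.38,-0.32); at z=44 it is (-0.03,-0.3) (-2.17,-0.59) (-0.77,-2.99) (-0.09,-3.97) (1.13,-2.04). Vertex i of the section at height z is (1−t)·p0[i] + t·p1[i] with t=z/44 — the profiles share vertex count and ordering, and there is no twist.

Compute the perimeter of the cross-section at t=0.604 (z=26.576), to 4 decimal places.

Perimeter at t=0.604: 12.1326

Cross-section at t=0.604: each vertex is (1-t)·p0[i] + t·p1[i].
  v1: (1-0.604)·(0.1,2.19) + 0.604·(-0.03,-0.3) = (0.0215,0.6860)
  v2: (1-0.604)·(-3.15,1.96) + 0.604·(-2.17,-0.59) = (-2.5581,0.4198)
  v3: (1-0.604)·(-1.09,-1.78) + 0.604·(-0.77,-2.99) = (-0.8967,-2.5108)
  v4: (1-0.604)·(0,-2.01) + 0.604·(-0.09,-3.97) = (-0.0544,-3.1938)
  v5: (1-0.604)·(2.38,-0.32) + 0.604·(1.13,-2.04) = (1.6250,-1.3589)
Perimeter = Σ |v_{i+1} − v_i|:
  edge 1→2: √(-2.5796² + -0.2662²) = 2.5933 (running 2.5933)
  edge 2→3: √(1.6614² + -2.9306²) = 3.3688 (running 5.9621)
  edge 3→4: √(0.8424² + -0.6830²) = 1.0845 (running 7.0465)
  edge 4→5: √(1.6794² + 1.8350²) = 2.4874 (running 9.5340)
  edge 5→1: √(-1.6035² + 2.0449²) = 2.5986 (running 12.1326)
Perimeter = 12.1326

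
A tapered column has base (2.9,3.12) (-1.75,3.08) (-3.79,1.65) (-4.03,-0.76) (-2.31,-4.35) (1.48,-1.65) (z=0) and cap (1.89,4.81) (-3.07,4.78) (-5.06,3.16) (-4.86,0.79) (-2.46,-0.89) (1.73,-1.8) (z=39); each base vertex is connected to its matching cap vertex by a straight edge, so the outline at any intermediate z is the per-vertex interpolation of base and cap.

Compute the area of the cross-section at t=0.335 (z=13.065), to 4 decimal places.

Cross-section at t=0.335: each vertex is (1-t)·p0[i] + t·p1[i].
  v1: (1-0.335)·(2.9,3.12) + 0.335·(1.89,4.81) = (2.5617,3.6862)
  v2: (1-0.335)·(-1.75,3.08) + 0.335·(-3.07,4.78) = (-2.1922,3.6495)
  v3: (1-0.335)·(-3.79,1.65) + 0.335·(-5.06,3.16) = (-4.2155,2.1559)
  v4: (1-0.335)·(-4.03,-0.76) + 0.335·(-4.86,0.79) = (-4.3081,-0.2408)
  v5: (1-0.335)·(-2.31,-4.35) + 0.335·(-2.46,-0.89) = (-2.3603,-3.1909)
  v6: (1-0.335)·(1.48,-1.65) + 0.335·(1.73,-1.8) = (1.5638,-1.7003)
Shoelace sum Σ(x_i·y_{i+1} − x_{i+1}·y_i):
  i=1: 2.5617·3.6495 − -2.1922·3.6862 = +17.4295 (running +17.4295)
  i=2: -2.1922·2.1559 − -4.2155·3.6495 = +10.6582 (running +28.0878)
  i=3: -4.2155·-0.2408 − -4.3081·2.1559 = +10.3024 (running +38.3901)
  i=4: -4.3081·-3.1909 − -2.3603·-0.2408 = +13.1783 (running +51.5685)
  i=5: -2.3603·-1.7003 − 1.5638·-3.1909 = +9.0028 (running +60.5712)
  i=6: 1.5638·3.6862 − 2.5617·-1.7003 = +10.1197 (running +70.6909)
Area = |Σ|/2 = |70.6909|/2 = 35.3455

Area at t=0.335: 35.3455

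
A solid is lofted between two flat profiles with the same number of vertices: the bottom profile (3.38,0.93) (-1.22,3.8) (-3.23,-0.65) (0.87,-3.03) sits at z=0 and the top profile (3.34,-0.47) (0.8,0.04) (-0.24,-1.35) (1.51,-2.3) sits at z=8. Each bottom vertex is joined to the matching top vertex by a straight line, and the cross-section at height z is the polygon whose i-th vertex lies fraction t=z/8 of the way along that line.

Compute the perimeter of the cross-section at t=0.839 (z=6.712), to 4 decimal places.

Cross-section at t=0.839: each vertex is (1-t)·p0[i] + t·p1[i].
  v1: (1-0.839)·(3.38,0.93) + 0.839·(3.34,-0.47) = (3.3464,-0.2446)
  v2: (1-0.839)·(-1.22,3.8) + 0.839·(0.8,0.04) = (0.4748,0.6454)
  v3: (1-0.839)·(-3.23,-0.65) + 0.839·(-0.24,-1.35) = (-0.7214,-1.2373)
  v4: (1-0.839)·(0.87,-3.03) + 0.839·(1.51,-2.3) = (1.4070,-2.4175)
Perimeter = Σ |v_{i+1} − v_i|:
  edge 1→2: √(-2.8717² + 0.8900²) = 3.0064 (running 3.0064)
  edge 2→3: √(-1.1962² + -1.8827²) = 2.2305 (running 5.2369)
  edge 3→4: √(2.1283² + -1.1802²) = 2.4337 (running 7.6706)
  edge 4→1: √(1.9395² + 2.1729²) = 2.9126 (running 10.5832)
Perimeter = 10.5832

Perimeter at t=0.839: 10.5832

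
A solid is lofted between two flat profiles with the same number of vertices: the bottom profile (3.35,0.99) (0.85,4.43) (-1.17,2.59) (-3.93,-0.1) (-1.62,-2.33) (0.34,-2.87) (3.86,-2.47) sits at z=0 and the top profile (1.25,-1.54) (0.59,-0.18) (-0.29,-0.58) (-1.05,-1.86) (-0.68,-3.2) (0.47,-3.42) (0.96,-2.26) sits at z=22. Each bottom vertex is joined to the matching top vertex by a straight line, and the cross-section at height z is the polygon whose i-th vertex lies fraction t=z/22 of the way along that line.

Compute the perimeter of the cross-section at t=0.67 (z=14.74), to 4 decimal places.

Cross-section at t=0.67: each vertex is (1-t)·p0[i] + t·p1[i].
  v1: (1-0.67)·(3.35,0.99) + 0.67·(1.25,-1.54) = (1.9430,-0.7051)
  v2: (1-0.67)·(0.85,4.43) + 0.67·(0.59,-0.18) = (0.6758,1.3413)
  v3: (1-0.67)·(-1.17,2.59) + 0.67·(-0.29,-0.58) = (-0.5804,0.4661)
  v4: (1-0.67)·(-3.93,-0.1) + 0.67·(-1.05,-1.86) = (-2.0004,-1.2792)
  v5: (1-0.67)·(-1.62,-2.33) + 0.67·(-0.68,-3.2) = (-0.9902,-2.9129)
  v6: (1-0.67)·(0.34,-2.87) + 0.67·(0.47,-3.42) = (0.4271,-3.2385)
  v7: (1-0.67)·(3.86,-2.47) + 0.67·(0.96,-2.26) = (1.9170,-2.3293)
Perimeter = Σ |v_{i+1} − v_i|:
  edge 1→2: √(-1.2672² + 2.0464²) = 2.4070 (running 2.4070)
  edge 2→3: √(-1.2562² + -0.8752²) = 1.5310 (running 3.9380)
  edge 3→4: √(-1.4200² + -1.7453²) = 2.2500 (running 6.1880)
  edge 4→5: √(1.0102² + -1.6337²) = 1.9208 (running 8.1088)
  edge 5→6: √(1.4173² + -0.3256²) = 1.4542 (running 9.5630)
  edge 6→7: √(1.4899² + 0.9092²) = 1.7454 (running 11.3084)
  edge 7→1: √(0.0260² + 1.6242²) = 1.6244 (running 12.9328)
Perimeter = 12.9328

Perimeter at t=0.67: 12.9328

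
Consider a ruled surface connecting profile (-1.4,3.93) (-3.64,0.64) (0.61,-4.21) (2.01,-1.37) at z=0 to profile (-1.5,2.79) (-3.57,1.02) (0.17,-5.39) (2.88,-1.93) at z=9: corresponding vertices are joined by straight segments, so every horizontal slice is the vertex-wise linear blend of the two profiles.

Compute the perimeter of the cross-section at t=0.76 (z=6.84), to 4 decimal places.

Perimeter at t=0.76: 20.6431

Cross-section at t=0.76: each vertex is (1-t)·p0[i] + t·p1[i].
  v1: (1-0.76)·(-1.4,3.93) + 0.76·(-1.5,2.79) = (-1.4760,3.0636)
  v2: (1-0.76)·(-3.64,0.64) + 0.76·(-3.57,1.02) = (-3.5868,0.9288)
  v3: (1-0.76)·(0.61,-4.21) + 0.76·(0.17,-5.39) = (0.2756,-5.1068)
  v4: (1-0.76)·(2.01,-1.37) + 0.76·(2.88,-1.93) = (2.6712,-1.7956)
Perimeter = Σ |v_{i+1} − v_i|:
  edge 1→2: √(-2.1108² + -2.1348²) = 3.0021 (running 3.0021)
  edge 2→3: √(3.8624² + -6.0356²) = 7.1657 (running 10.1678)
  edge 3→4: √(2.3956² + 3.3112²) = 4.0869 (running 14.2547)
  edge 4→1: √(-4.1472² + 4.8592²) = 6.3884 (running 20.6431)
Perimeter = 20.6431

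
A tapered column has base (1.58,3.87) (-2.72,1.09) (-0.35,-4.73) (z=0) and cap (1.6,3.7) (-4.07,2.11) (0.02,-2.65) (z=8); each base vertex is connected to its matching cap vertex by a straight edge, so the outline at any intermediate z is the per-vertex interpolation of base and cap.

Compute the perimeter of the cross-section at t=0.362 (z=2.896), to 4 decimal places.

Cross-section at t=0.362: each vertex is (1-t)·p0[i] + t·p1[i].
  v1: (1-0.362)·(1.58,3.87) + 0.362·(1.6,3.7) = (1.5872,3.8085)
  v2: (1-0.362)·(-2.72,1.09) + 0.362·(-4.07,2.11) = (-3.2087,1.4592)
  v3: (1-0.362)·(-0.35,-4.73) + 0.362·(0.02,-2.65) = (-0.2161,-3.9770)
Perimeter = Σ |v_{i+1} − v_i|:
  edge 1→2: √(-4.7959² + -2.3492²) = 5.3404 (running 5.3404)
  edge 2→3: √(2.9926² + -5.4363²) = 6.2056 (running 11.5460)
  edge 3→1: √(1.8033² + 7.7855²) = 7.9916 (running 19.5376)
Perimeter = 19.5376

Perimeter at t=0.362: 19.5376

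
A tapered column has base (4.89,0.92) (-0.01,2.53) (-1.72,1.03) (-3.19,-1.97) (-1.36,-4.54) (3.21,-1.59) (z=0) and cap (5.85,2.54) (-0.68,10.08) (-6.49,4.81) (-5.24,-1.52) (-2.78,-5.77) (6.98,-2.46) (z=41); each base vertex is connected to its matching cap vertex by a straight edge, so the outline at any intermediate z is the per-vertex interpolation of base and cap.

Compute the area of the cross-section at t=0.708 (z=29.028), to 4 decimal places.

Cross-section at t=0.708: each vertex is (1-t)·p0[i] + t·p1[i].
  v1: (1-0.708)·(4.89,0.92) + 0.708·(5.85,2.54) = (5.5697,2.0670)
  v2: (1-0.708)·(-0.01,2.53) + 0.708·(-0.68,10.08) = (-0.4844,7.8754)
  v3: (1-0.708)·(-1.72,1.03) + 0.708·(-6.49,4.81) = (-5.0972,3.7062)
  v4: (1-0.708)·(-3.19,-1.97) + 0.708·(-5.24,-1.52) = (-4.6414,-1.6514)
  v5: (1-0.708)·(-1.36,-4.54) + 0.708·(-2.78,-5.77) = (-2.3654,-5.4108)
  v6: (1-0.708)·(3.21,-1.59) + 0.708·(6.98,-2.46) = (5.8792,-2.2060)
Shoelace sum Σ(x_i·y_{i+1} − x_{i+1}·y_i):
  i=1: 5.5697·7.8754 − -0.4844·2.0670 = +44.8646 (running +44.8646)
  i=2: -0.4844·3.7062 − -5.0972·7.8754 = +38.3470 (running +83.2116)
  i=3: -5.0972·-1.6514 − -4.6414·3.7062 = +25.6196 (running +108.8312)
  i=4: -4.6414·-5.4108 − -2.3654·-1.6514 = +21.2077 (running +130.0389)
  i=5: -2.3654·-2.2060 − 5.8792·-5.4108 = +37.0291 (running +167.0680)
  i=6: 5.8792·2.0670 − 5.5697·-2.2060 = +24.4385 (running +191.5065)
Area = |Σ|/2 = |191.5065|/2 = 95.7533

Area at t=0.708: 95.7533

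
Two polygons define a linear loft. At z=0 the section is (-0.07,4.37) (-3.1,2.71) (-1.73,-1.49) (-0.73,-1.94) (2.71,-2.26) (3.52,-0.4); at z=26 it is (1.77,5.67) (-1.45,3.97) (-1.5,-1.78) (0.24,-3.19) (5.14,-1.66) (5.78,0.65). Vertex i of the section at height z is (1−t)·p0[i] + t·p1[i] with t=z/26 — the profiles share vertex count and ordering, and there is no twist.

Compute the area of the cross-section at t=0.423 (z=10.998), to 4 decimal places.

Cross-section at t=0.423: each vertex is (1-t)·p0[i] + t·p1[i].
  v1: (1-0.423)·(-0.07,4.37) + 0.423·(1.77,5.67) = (0.7083,4.9199)
  v2: (1-0.423)·(-3.1,2.71) + 0.423·(-1.45,3.97) = (-2.4021,3.2430)
  v3: (1-0.423)·(-1.73,-1.49) + 0.423·(-1.5,-1.78) = (-1.6327,-1.6127)
  v4: (1-0.423)·(-0.73,-1.94) + 0.423·(0.24,-3.19) = (-0.3197,-2.4688)
  v5: (1-0.423)·(2.71,-2.26) + 0.423·(5.14,-1.66) = (3.7379,-2.0062)
  v6: (1-0.423)·(3.52,-0.4) + 0.423·(5.78,0.65) = (4.4760,0.0442)
Shoelace sum Σ(x_i·y_{i+1} − x_{i+1}·y_i):
  i=1: 0.7083·3.2430 − -2.4021·4.9199 = +14.1149 (running +14.1149)
  i=2: -2.4021·-1.6127 − -1.6327·3.2430 = +9.1686 (running +23.2835)
  i=3: -1.6327·-2.4688 − -0.3197·-1.6127 = +3.5152 (running +26.7987)
  i=4: -0.3197·-2.0062 − 3.7379·-2.4688 = +9.8693 (running +36.6679)
  i=5: 3.7379·0.0442 − 4.4760·-2.0062 = +9.1447 (running +45.8127)
  i=6: 4.4760·4.9199 − 0.7083·0.0442 = +21.9901 (running +67.8028)
Area = |Σ|/2 = |67.8028|/2 = 33.9014

Area at t=0.423: 33.9014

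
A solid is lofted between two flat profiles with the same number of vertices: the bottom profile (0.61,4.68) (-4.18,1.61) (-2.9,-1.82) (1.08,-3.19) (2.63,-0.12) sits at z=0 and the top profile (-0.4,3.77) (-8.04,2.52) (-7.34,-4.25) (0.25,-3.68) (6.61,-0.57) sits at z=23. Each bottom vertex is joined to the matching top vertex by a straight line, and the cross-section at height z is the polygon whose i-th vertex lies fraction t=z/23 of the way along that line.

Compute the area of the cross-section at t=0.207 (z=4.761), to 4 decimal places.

Area at t=0.207: 41.4864

Cross-section at t=0.207: each vertex is (1-t)·p0[i] + t·p1[i].
  v1: (1-0.207)·(0.61,4.68) + 0.207·(-0.4,3.77) = (0.4009,4.4916)
  v2: (1-0.207)·(-4.18,1.61) + 0.207·(-8.04,2.52) = (-4.9790,1.7984)
  v3: (1-0.207)·(-2.9,-1.82) + 0.207·(-7.34,-4.25) = (-3.8191,-2.3230)
  v4: (1-0.207)·(1.08,-3.19) + 0.207·(0.25,-3.68) = (0.9082,-3.2914)
  v5: (1-0.207)·(2.63,-0.12) + 0.207·(6.61,-0.57) = (3.4539,-0.2131)
Shoelace sum Σ(x_i·y_{i+1} − x_{i+1}·y_i):
  i=1: 0.4009·1.7984 − -4.9790·4.4916 = +23.0849 (running +23.0849)
  i=2: -4.9790·-2.3230 − -3.8191·1.7984 = +18.4344 (running +41.5194)
  i=3: -3.8191·-3.2914 − 0.9082·-2.3230 = +14.6800 (running +56.1993)
  i=4: 0.9082·-0.2131 − 3.4539·-3.2914 = +11.1746 (running +67.3739)
  i=5: 3.4539·4.4916 − 0.4009·-0.2131 = +15.5989 (running +82.9728)
Area = |Σ|/2 = |82.9728|/2 = 41.4864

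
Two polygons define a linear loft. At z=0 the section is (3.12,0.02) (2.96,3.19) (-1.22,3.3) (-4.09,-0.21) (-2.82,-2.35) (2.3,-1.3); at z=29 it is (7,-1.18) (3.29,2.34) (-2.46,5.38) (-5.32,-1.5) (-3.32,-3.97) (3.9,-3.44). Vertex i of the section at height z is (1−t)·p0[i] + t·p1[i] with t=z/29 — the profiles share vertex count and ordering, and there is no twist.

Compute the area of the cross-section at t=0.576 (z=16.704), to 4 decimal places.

Cross-section at t=0.576: each vertex is (1-t)·p0[i] + t·p1[i].
  v1: (1-0.576)·(3.12,0.02) + 0.576·(7,-1.18) = (5.3549,-0.6712)
  v2: (1-0.576)·(2.96,3.19) + 0.576·(3.29,2.34) = (3.1501,2.7004)
  v3: (1-0.576)·(-1.22,3.3) + 0.576·(-2.46,5.38) = (-1.9342,4.4981)
  v4: (1-0.576)·(-4.09,-0.21) + 0.576·(-5.32,-1.5) = (-4.7985,-0.9530)
  v5: (1-0.576)·(-2.82,-2.35) + 0.576·(-3.32,-3.97) = (-3.1080,-3.2831)
  v6: (1-0.576)·(2.3,-1.3) + 0.576·(3.9,-3.44) = (3.2216,-2.5326)
Shoelace sum Σ(x_i·y_{i+1} − x_{i+1}·y_i):
  i=1: 5.3549·2.7004 − 3.1501·-0.6712 = +16.5747 (running +16.5747)
  i=2: 3.1501·4.4981 − -1.9342·2.7004 = +19.3925 (running +35.9672)
  i=3: -1.9342·-0.9530 − -4.7985·4.4981 = +23.4274 (running +59.3945)
  i=4: -4.7985·-3.2831 − -3.1080·-0.9530 = +12.7919 (running +72.1865)
  i=5: -3.1080·-2.5326 − 3.2216·-3.2831 = +18.4483 (running +90.6348)
  i=6: 3.2216·-0.6712 − 5.3549·-2.5326 = +11.3996 (running +102.0345)
Area = |Σ|/2 = |102.0345|/2 = 51.0172

Area at t=0.576: 51.0172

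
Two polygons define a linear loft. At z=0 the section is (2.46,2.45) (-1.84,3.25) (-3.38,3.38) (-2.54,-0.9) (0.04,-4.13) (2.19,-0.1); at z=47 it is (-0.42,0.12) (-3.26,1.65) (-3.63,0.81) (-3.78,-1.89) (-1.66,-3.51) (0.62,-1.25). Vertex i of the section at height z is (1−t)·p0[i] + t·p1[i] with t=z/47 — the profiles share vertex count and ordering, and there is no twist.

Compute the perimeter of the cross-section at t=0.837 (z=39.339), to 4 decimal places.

Perimeter at t=0.837: 15.2909

Cross-section at t=0.837: each vertex is (1-t)·p0[i] + t·p1[i].
  v1: (1-0.837)·(2.46,2.45) + 0.837·(-0.42,0.12) = (0.0494,0.4998)
  v2: (1-0.837)·(-1.84,3.25) + 0.837·(-3.26,1.65) = (-3.0285,1.9108)
  v3: (1-0.837)·(-3.38,3.38) + 0.837·(-3.63,0.81) = (-3.5892,1.2289)
  v4: (1-0.837)·(-2.54,-0.9) + 0.837·(-3.78,-1.89) = (-3.5779,-1.7286)
  v5: (1-0.837)·(0.04,-4.13) + 0.837·(-1.66,-3.51) = (-1.3829,-3.6111)
  v6: (1-0.837)·(2.19,-0.1) + 0.837·(0.62,-1.25) = (0.8759,-1.0625)
Perimeter = Σ |v_{i+1} − v_i|:
  edge 1→2: √(-3.0780² + 1.4110²) = 3.3860 (running 3.3860)
  edge 2→3: √(-0.5607² + -0.6819²) = 0.8828 (running 4.2688)
  edge 3→4: √(0.0114² + -2.9575²) = 2.9576 (running 7.2264)
  edge 4→5: √(2.1950² + -1.8824²) = 2.8916 (running 10.1180)
  edge 5→6: √(2.2588² + 2.5485²) = 3.4055 (running 13.5234)
  edge 6→1: √(-0.8265² + 1.5623²) = 1.7675 (running 15.2909)
Perimeter = 15.2909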